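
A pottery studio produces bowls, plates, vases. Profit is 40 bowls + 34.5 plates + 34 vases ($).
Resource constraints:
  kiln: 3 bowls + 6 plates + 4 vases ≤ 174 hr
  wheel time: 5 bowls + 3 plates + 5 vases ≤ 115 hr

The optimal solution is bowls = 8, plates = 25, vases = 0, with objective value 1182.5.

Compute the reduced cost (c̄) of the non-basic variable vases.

-8.5

At the optimum: kiln uses 174 of 174 (binding); wheel time uses 115 of 115 (binding).
The binding rows give the dual system: 3·y_kiln + 5·y_wheel time = 40 and 6·y_kiln + 3·y_wheel time = 34.5.
→ y_kiln = 2.5 and y_wheel time = 6.5.
Reduced cost of vases: c₃ − yᵀa₃ = 34 − (2.5·4 + 6.5·5) = 34 − 42.5 = -8.5.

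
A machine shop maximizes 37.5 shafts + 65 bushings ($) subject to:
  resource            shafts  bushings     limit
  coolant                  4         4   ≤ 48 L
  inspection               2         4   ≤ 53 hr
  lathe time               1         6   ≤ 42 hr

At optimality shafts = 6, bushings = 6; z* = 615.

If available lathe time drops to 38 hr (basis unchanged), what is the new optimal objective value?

Check each constraint at x*: coolant 48/48 (tight); inspection 36/53 (slack 17); lathe time 42/42 (tight).
By complementary slackness, y = 0 for the non-binding constraint.
Dual feasibility on the basic columns requires 4·y_coolant + 1·y_lathe time = 37.5, 4·y_coolant + 6·y_lathe time = 65.
Solving: y_coolant = 8, y_lathe time = 5.5.
Δz = y_lathe time·Δb = 5.5 × (-4) = -22, so new z* = 615 − 22 = 593.

593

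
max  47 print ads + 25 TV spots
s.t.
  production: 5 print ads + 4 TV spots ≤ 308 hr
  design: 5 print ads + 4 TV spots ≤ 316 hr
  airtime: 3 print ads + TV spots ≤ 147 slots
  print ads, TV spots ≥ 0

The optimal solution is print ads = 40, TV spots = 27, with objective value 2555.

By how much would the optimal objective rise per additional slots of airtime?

Binding: production and airtime. Non-binding: design (8 unused).
Since design is not tight, its dual is 0.
From A_Bᵀ y = c: 5·y_production + 3·y_airtime = 47; 4·y_production + 1·y_airtime = 25.
This yields shadow prices y_production = 4, y_airtime = 9.
Shadow price of airtime = 9.

9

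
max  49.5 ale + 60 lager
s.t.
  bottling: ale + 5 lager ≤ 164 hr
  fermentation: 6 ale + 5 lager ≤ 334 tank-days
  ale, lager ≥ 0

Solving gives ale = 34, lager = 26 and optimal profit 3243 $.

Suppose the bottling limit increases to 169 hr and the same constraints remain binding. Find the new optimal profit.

Check each constraint at x*: bottling 164/164 (tight); fermentation 334/334 (tight).
From A_Bᵀ y = c: 1·y_bottling + 6·y_fermentation = 49.5; 5·y_bottling + 5·y_fermentation = 60.
Solving: y_bottling = 4.5, y_fermentation = 7.5.
Δz = y_bottling·Δb = 4.5 × (5) = 22.5, so new z* = 3243 + 22.5 = 3265.5.

3265.5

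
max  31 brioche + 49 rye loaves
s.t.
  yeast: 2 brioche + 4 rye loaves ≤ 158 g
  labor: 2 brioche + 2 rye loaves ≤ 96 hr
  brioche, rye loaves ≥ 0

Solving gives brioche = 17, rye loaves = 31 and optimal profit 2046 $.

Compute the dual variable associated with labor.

Check each constraint at x*: yeast 158/158 (tight); labor 96/96 (tight).
Dual feasibility on the basic columns requires 2·y_yeast + 2·y_labor = 31, 4·y_yeast + 2·y_labor = 49.
Solving: y_yeast = 9, y_labor = 6.5.
Shadow price of labor = 6.5.

6.5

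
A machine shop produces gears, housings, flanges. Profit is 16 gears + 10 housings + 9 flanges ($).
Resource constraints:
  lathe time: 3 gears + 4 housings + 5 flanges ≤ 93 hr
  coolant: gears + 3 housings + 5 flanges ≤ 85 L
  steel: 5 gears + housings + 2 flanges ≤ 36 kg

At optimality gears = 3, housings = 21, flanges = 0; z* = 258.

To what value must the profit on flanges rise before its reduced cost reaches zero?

At the optimum: lathe time uses 93 of 93 (binding); coolant uses 66 of 85 (slack = 19); steel uses 36 of 36 (binding).
By complementary slackness, y = 0 for the non-binding constraint.
From A_Bᵀ y = c: 3·y_lathe time + 5·y_steel = 16; 4·y_lathe time + 1·y_steel = 10.
Solving: y_lathe time = 2, y_steel = 2.
flanges enters the basis when its profit ≥ yᵀa₃ = 2·5 + 2·2 = 14.

14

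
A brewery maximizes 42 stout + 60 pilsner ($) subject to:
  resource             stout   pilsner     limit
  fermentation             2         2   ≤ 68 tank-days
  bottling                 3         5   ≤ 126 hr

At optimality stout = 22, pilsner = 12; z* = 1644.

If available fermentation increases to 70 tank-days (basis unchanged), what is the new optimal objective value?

Check each constraint at x*: fermentation 68/68 (tight); bottling 126/126 (tight).
Dual feasibility on the basic columns requires 2·y_fermentation + 3·y_bottling = 42, 2·y_fermentation + 5·y_bottling = 60.
Solving: y_fermentation = 7.5, y_bottling = 9.
Δz = y_fermentation·Δb = 7.5 × (2) = 15, so new z* = 1644 + 15 = 1659.

1659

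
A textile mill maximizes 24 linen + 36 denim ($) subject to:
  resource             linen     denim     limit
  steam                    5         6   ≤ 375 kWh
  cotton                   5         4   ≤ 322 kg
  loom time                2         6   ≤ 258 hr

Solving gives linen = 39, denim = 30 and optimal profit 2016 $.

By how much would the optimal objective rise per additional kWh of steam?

4

Check each constraint at x*: steam 375/375 (tight); cotton 315/322 (slack 7); loom time 258/258 (tight).
By complementary slackness, y = 0 for the non-binding constraint.
From A_Bᵀ y = c: 5·y_steam + 2·y_loom time = 24; 6·y_steam + 6·y_loom time = 36.
This yields shadow prices y_steam = 4, y_loom time = 2.
Shadow price of steam = 4.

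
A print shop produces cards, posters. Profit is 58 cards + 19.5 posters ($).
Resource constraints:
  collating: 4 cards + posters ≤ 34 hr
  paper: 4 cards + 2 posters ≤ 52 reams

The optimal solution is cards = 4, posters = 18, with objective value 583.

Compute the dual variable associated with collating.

9.5

Check each constraint at x*: collating 34/34 (tight); paper 52/52 (tight).
The binding rows give the dual system: 4·y_collating + 4·y_paper = 58 and 1·y_collating + 2·y_paper = 19.5.
This yields shadow prices y_collating = 9.5, y_paper = 5.
Shadow price of collating = 9.5.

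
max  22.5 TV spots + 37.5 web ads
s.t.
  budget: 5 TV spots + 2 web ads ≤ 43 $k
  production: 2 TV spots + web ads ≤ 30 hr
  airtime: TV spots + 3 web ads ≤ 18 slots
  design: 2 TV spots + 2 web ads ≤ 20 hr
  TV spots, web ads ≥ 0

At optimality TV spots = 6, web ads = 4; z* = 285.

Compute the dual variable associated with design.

7.5

At the optimum: budget uses 38 of 43 (slack = 5); production uses 16 of 30 (slack = 14); airtime uses 18 of 18 (binding); design uses 20 of 20 (binding).
Since budget, production are not tight, their duals are 0.
Dual feasibility on the basic columns requires 1·y_airtime + 2·y_design = 22.5, 3·y_airtime + 2·y_design = 37.5.
Solving: y_airtime = 7.5, y_design = 7.5.
Shadow price of design = 7.5.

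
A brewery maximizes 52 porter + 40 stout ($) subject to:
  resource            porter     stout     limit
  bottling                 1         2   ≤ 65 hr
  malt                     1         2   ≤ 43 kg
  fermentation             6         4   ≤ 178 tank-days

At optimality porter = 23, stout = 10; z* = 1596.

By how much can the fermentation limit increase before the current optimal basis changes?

Binding constraints: malt, fermentation. The basis is B = [[1,2],[6,4]] with det -8.
Per unit increase in fermentation, x* moves by d = (0.25, -0.125).
The basis stays optimal until stout reaches 0; allowable increase = 80 tank-days.

80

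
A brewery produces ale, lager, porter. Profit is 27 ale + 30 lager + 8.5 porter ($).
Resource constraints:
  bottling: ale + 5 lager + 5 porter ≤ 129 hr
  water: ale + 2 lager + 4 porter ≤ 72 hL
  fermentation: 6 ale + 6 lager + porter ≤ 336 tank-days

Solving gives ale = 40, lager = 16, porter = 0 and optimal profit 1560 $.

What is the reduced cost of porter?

-7.5

At the optimum: bottling uses 120 of 129 (slack = 9); water uses 72 of 72 (binding); fermentation uses 336 of 336 (binding).
Since bottling is not tight, its dual is 0.
Dual feasibility on the basic columns requires 1·y_water + 6·y_fermentation = 27, 2·y_water + 6·y_fermentation = 30.
This yields shadow prices y_water = 3, y_fermentation = 4.
Reduced cost of porter: c₃ − yᵀa₃ = 8.5 − (3·4 + 4·1) = 8.5 − 16 = -7.5.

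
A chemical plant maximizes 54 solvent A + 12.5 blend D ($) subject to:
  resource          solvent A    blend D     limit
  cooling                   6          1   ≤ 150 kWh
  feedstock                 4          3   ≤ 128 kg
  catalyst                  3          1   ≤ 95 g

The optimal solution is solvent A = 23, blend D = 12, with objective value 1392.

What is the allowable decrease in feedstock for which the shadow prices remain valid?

28

Binding constraints: cooling, feedstock. The basis is B = [[6,1],[4,3]] with det 14.
Per unit decrease in feedstock, x* moves by d = (0.0714, -0.4286).
The basis stays optimal until blend D reaches 0; allowable decrease = 28 kg.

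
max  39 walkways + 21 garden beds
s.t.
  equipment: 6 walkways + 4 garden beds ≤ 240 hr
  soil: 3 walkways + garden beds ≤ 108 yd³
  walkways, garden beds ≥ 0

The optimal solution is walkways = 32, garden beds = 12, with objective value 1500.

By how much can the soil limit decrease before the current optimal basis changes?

Binding constraints: equipment, soil. The basis is B = [[6,4],[3,1]] with det -6.
Per unit decrease in soil, x* moves by d = (-0.6667, 1).
The basis stays optimal until walkways reaches 0; allowable decrease = 48 yd³.

48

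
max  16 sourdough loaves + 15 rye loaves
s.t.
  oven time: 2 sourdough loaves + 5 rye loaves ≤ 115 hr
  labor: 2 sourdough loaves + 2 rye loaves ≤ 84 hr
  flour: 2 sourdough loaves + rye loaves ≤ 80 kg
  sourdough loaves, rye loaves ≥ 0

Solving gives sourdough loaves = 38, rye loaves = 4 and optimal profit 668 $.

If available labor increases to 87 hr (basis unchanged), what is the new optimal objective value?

Binding: labor and flour. Non-binding: oven time (19 unused).
Slack constraints have shadow price 0 (complementary slackness).
From A_Bᵀ y = c: 2·y_labor + 2·y_flour = 16; 2·y_labor + 1·y_flour = 15.
This yields shadow prices y_labor = 7, y_flour = 1.
Δz = y_labor·Δb = 7 × (3) = 21, so new z* = 668 + 21 = 689.

689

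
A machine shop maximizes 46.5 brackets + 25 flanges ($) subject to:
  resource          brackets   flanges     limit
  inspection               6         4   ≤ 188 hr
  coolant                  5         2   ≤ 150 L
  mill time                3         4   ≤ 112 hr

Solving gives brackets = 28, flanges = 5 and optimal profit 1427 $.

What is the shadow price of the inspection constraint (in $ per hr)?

4

Check each constraint at x*: inspection 188/188 (tight); coolant 150/150 (tight); mill time 104/112 (slack 8).
Slack constraints have shadow price 0 (complementary slackness).
From A_Bᵀ y = c: 6·y_inspection + 5·y_coolant = 46.5; 4·y_inspection + 2·y_coolant = 25.
This yields shadow prices y_inspection = 4, y_coolant = 4.5.
Shadow price of inspection = 4.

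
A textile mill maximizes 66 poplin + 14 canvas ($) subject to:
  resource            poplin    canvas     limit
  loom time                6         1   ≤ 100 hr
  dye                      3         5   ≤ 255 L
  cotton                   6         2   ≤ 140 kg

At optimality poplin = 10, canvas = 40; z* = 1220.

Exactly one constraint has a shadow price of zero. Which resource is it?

loom time: 100/100 (binding)
dye: 230/255 (slack 25)
cotton: 140/140 (binding)
By complementary slackness, a constraint with positive slack has shadow price 0 → dye.

dye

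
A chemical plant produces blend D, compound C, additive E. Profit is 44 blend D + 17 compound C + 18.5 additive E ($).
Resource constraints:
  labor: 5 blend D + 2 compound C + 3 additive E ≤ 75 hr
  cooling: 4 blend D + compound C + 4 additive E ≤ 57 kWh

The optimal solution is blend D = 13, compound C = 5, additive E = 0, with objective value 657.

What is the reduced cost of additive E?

-9.5

Both labor and cooling are binding at x*.
From A_Bᵀ y = c: 5·y_labor + 4·y_cooling = 44; 2·y_labor + 1·y_cooling = 17.
This yields shadow prices y_labor = 8, y_cooling = 1.
Reduced cost of additive E: c₃ − yᵀa₃ = 18.5 − (8·3 + 1·4) = 18.5 − 28 = -9.5.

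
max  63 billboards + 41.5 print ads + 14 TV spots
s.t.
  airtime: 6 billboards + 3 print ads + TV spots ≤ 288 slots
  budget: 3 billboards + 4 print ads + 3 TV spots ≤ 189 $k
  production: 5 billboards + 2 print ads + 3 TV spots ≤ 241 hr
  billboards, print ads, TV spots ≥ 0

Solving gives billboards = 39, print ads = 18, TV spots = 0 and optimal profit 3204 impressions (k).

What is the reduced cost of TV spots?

-6.5

Check each constraint at x*: airtime 288/288 (tight); budget 189/189 (tight); production 231/241 (slack 10).
Slack constraints have shadow price 0 (complementary slackness).
From A_Bᵀ y = c: 6·y_airtime + 3·y_budget = 63; 3·y_airtime + 4·y_budget = 41.5.
Solving: y_airtime = 8.5, y_budget = 4.
Reduced cost of TV spots: c₃ − yᵀa₃ = 14 − (8.5·1 + 4·3) = 14 − 20.5 = -6.5.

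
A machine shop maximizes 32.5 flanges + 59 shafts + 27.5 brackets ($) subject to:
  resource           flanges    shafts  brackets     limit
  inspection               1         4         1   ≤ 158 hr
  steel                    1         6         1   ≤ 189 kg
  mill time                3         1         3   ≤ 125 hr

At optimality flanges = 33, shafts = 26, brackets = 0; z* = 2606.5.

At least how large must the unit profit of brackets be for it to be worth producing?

Binding: steel and mill time. Non-binding: inspection (21 unused).
By complementary slackness, y = 0 for the non-binding constraint.
Dual feasibility on the basic columns requires 1·y_steel + 3·y_mill time = 32.5, 6·y_steel + 1·y_mill time = 59.
→ y_steel = 8.5 and y_mill time = 8.
brackets enters the basis when its profit ≥ yᵀa₃ = 8.5·1 + 8·3 = 32.5.

32.5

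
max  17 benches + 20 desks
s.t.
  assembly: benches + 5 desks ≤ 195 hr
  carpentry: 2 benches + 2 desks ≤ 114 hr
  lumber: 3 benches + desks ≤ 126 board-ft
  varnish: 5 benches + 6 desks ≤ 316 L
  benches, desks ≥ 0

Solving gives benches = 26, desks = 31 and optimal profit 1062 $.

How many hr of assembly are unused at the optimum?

assembly used = 1·26 + 5·31 = 181; slack = 195 − 181 = 14.

14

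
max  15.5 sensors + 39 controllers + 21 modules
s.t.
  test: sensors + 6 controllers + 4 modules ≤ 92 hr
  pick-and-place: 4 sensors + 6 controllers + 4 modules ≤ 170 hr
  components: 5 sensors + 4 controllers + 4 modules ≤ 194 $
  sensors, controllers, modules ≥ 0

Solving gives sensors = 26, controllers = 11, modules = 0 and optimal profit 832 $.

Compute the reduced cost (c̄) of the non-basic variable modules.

-5

At the optimum: test uses 92 of 92 (binding); pick-and-place uses 170 of 170 (binding); components uses 174 of 194 (slack = 20).
By complementary slackness, y = 0 for the non-binding constraint.
The binding rows give the dual system: 1·y_test + 4·y_pick-and-place = 15.5 and 6·y_test + 6·y_pick-and-place = 39.
This yields shadow prices y_test = 3.5, y_pick-and-place = 3.
Reduced cost of modules: c₃ − yᵀa₃ = 21 − (3.5·4 + 3·4) = 21 − 26 = -5.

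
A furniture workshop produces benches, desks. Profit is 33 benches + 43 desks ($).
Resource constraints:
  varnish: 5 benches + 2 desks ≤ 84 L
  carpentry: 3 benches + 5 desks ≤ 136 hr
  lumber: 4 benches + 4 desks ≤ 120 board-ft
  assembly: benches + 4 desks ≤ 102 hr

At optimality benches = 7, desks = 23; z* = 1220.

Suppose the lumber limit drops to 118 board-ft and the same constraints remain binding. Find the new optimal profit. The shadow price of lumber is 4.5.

Δb = -2, so new z* = 1220 + (4.5)·(-2) = 1220 − 9 = 1211.

1211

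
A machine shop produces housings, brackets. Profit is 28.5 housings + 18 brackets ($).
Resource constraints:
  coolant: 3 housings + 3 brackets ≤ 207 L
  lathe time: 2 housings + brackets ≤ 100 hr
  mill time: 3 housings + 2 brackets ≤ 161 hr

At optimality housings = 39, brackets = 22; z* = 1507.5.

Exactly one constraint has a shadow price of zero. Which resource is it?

coolant: 183/207 (slack 24)
lathe time: 100/100 (binding)
mill time: 161/161 (binding)
By complementary slackness, a constraint with positive slack has shadow price 0 → coolant.

coolant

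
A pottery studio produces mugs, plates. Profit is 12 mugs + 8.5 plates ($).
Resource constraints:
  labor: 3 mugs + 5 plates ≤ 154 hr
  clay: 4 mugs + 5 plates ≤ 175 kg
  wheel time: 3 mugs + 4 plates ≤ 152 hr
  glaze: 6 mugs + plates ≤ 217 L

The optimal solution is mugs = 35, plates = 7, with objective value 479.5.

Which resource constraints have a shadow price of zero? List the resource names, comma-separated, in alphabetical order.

labor: 140/154 (slack 14)
clay: 175/175 (binding)
wheel time: 133/152 (slack 19)
glaze: 217/217 (binding)
By complementary slackness, a constraint with positive slack has shadow price 0 → labor, wheel time.

labor, wheel time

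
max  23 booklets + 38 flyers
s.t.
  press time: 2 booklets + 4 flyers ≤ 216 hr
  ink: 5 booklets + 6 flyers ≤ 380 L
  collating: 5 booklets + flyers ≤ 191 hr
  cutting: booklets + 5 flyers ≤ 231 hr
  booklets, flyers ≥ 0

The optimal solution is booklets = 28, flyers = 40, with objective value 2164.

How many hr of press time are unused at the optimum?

0

press time used = 2·28 + 4·40 = 216; slack = 216 − 216 = 0.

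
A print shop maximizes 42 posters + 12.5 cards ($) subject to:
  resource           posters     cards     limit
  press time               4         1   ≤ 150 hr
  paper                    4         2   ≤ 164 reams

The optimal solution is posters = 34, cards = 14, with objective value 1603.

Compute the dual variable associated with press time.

8.5

At the optimum: press time uses 150 of 150 (binding); paper uses 164 of 164 (binding).
The binding rows give the dual system: 4·y_press time + 4·y_paper = 42 and 1·y_press time + 2·y_paper = 12.5.
Solving: y_press time = 8.5, y_paper = 2.
Shadow price of press time = 8.5.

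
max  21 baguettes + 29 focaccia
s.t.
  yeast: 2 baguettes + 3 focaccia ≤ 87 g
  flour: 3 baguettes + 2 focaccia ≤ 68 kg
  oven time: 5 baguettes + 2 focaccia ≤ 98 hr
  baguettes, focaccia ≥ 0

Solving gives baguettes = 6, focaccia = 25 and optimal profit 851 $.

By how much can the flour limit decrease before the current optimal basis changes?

10

Binding constraints: yeast, flour. The basis is B = [[2,3],[3,2]] with det -5.
Per unit decrease in flour, x* moves by d = (-0.6, 0.4).
The basis stays optimal until baguettes reaches 0; allowable decrease = 10 kg.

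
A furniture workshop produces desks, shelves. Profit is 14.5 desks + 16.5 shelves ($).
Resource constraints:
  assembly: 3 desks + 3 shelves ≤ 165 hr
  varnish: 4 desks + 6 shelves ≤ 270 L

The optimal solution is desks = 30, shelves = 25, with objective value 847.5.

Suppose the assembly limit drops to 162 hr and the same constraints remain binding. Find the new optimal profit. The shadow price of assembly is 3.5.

837

Δb = -3, so new z* = 847.5 + (3.5)·(-3) = 847.5 − 10.5 = 837.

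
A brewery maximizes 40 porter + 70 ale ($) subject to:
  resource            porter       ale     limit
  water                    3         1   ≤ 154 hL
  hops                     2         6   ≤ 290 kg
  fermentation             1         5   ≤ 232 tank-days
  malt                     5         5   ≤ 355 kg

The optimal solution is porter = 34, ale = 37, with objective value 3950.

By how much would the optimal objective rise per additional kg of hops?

At the optimum: water uses 139 of 154 (slack = 15); hops uses 290 of 290 (binding); fermentation uses 219 of 232 (slack = 13); malt uses 355 of 355 (binding).
Slack constraints have shadow price 0 (complementary slackness).
Dual feasibility on the basic columns requires 2·y_hops + 5·y_malt = 40, 6·y_hops + 5·y_malt = 70.
Solving: y_hops = 7.5, y_malt = 5.
Shadow price of hops = 7.5.

7.5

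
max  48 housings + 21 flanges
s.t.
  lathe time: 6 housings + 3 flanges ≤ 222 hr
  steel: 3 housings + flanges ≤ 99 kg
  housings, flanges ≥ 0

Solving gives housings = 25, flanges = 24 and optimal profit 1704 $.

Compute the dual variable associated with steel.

6

Check each constraint at x*: lathe time 222/222 (tight); steel 99/99 (tight).
The binding rows give the dual system: 6·y_lathe time + 3·y_steel = 48 and 3·y_lathe time + 1·y_steel = 21.
→ y_lathe time = 5 and y_steel = 6.
Shadow price of steel = 6.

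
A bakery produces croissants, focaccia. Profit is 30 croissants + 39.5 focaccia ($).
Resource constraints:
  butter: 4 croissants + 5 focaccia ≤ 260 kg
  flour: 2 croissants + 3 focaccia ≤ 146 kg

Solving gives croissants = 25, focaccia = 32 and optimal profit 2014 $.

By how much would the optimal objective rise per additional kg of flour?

4

Check each constraint at x*: butter 260/260 (tight); flour 146/146 (tight).
From A_Bᵀ y = c: 4·y_butter + 2·y_flour = 30; 5·y_butter + 3·y_flour = 39.5.
This yields shadow prices y_butter = 5.5, y_flour = 4.
Shadow price of flour = 4.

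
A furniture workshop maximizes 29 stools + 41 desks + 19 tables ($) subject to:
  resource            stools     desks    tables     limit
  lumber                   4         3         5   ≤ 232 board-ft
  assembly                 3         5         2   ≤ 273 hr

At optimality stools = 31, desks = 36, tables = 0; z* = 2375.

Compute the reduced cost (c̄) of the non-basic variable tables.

Check each constraint at x*: lumber 232/232 (tight); assembly 273/273 (tight).
From A_Bᵀ y = c: 4·y_lumber + 3·y_assembly = 29; 3·y_lumber + 5·y_assembly = 41.
→ y_lumber = 2 and y_assembly = 7.
Reduced cost of tables: c₃ − yᵀa₃ = 19 − (2·5 + 7·2) = 19 − 24 = -5.

-5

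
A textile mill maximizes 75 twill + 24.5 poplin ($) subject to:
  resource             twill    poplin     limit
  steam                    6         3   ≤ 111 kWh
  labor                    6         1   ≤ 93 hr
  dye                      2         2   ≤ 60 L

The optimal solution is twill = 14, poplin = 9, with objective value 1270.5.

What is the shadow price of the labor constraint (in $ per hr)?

6.5

Check each constraint at x*: steam 111/111 (tight); labor 93/93 (tight); dye 46/60 (slack 14).
Slack constraints have shadow price 0 (complementary slackness).
The binding rows give the dual system: 6·y_steam + 6·y_labor = 75 and 3·y_steam + 1·y_labor = 24.5.
Solving: y_steam = 6, y_labor = 6.5.
Shadow price of labor = 6.5.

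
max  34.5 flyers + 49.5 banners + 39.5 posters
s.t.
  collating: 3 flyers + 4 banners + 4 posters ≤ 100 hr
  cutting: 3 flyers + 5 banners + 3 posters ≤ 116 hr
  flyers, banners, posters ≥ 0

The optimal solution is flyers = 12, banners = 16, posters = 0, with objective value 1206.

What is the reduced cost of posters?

-3

Both collating and cutting are binding at x*.
From A_Bᵀ y = c: 3·y_collating + 3·y_cutting = 34.5; 4·y_collating + 5·y_cutting = 49.5.
Solving: y_collating = 8, y_cutting = 3.5.
Reduced cost of posters: c₃ − yᵀa₃ = 39.5 − (8·4 + 3.5·3) = 39.5 − 42.5 = -3.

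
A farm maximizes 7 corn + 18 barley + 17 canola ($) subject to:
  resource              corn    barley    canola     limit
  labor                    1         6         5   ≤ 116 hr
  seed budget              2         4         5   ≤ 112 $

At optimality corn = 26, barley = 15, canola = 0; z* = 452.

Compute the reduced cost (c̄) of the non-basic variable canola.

At the optimum: labor uses 116 of 116 (binding); seed budget uses 112 of 112 (binding).
The binding rows give the dual system: 1·y_labor + 2·y_seed budget = 7 and 6·y_labor + 4·y_seed budget = 18.
Solving: y_labor = 1, y_seed budget = 3.
Reduced cost of canola: c₃ − yᵀa₃ = 17 − (1·5 + 3·5) = 17 − 20 = -3.

-3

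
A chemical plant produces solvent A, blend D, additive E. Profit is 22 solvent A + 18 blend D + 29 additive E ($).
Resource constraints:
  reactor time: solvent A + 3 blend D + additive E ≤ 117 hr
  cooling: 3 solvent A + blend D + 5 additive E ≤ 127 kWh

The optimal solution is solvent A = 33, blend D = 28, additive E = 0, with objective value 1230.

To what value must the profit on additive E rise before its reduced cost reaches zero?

Check each constraint at x*: reactor time 117/117 (tight); cooling 127/127 (tight).
The binding rows give the dual system: 1·y_reactor time + 3·y_cooling = 22 and 3·y_reactor time + 1·y_cooling = 18.
This yields shadow prices y_reactor time = 4, y_cooling = 6.
additive E enters the basis when its profit ≥ yᵀa₃ = 4·1 + 6·5 = 34.

34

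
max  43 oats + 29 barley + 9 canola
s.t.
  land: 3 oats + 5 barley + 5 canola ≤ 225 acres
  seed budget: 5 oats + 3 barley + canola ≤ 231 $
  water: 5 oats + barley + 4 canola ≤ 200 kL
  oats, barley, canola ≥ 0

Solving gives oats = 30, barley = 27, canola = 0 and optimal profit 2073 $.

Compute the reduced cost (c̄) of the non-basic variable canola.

Binding: land and seed budget. Non-binding: water (23 unused).
Since water is not tight, its dual is 0.
The binding rows give the dual system: 3·y_land + 5·y_seed budget = 43 and 5·y_land + 3·y_seed budget = 29.
Solving: y_land = 1, y_seed budget = 8.
Reduced cost of canola: c₃ − yᵀa₃ = 9 − (1·5 + 8·1) = 9 − 13 = -4.

-4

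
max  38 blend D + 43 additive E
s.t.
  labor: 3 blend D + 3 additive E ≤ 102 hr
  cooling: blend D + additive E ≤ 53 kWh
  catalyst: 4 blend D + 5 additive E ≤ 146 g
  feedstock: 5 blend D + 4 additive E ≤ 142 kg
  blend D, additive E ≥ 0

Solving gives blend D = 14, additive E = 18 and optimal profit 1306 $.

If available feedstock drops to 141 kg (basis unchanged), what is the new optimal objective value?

Binding: catalyst and feedstock. Non-binding: labor (6 unused), cooling (21 unused).
Since labor, cooling are not tight, their duals are 0.
From A_Bᵀ y = c: 4·y_catalyst + 5·y_feedstock = 38; 5·y_catalyst + 4·y_feedstock = 43.
→ y_catalyst = 7 and y_feedstock = 2.
Δz = y_feedstock·Δb = 2 × (-1) = -2, so new z* = 1306 − 2 = 1304.

1304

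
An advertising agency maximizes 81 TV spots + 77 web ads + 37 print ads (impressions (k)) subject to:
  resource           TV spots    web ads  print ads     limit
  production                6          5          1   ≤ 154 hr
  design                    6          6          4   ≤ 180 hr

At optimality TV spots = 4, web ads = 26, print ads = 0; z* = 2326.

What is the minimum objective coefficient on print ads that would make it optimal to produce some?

At the optimum: production uses 154 of 154 (binding); design uses 180 of 180 (binding).
The binding rows give the dual system: 6·y_production + 6·y_design = 81 and 5·y_production + 6·y_design = 77.
→ y_production = 4 and y_design = 9.5.
print ads enters the basis when its profit ≥ yᵀa₃ = 4·1 + 9.5·4 = 42.

42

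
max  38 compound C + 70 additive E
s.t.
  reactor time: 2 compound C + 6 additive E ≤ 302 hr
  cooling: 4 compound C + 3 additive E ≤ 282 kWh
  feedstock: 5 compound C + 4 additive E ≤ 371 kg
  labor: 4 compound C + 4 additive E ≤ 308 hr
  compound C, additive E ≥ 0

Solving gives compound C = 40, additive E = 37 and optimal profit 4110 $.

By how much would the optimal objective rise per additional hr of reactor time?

Check each constraint at x*: reactor time 302/302 (tight); cooling 271/282 (slack 11); feedstock 348/371 (slack 23); labor 308/308 (tight).
By complementary slackness, y = 0 for the non-binding constraints.
From A_Bᵀ y = c: 2·y_reactor time + 4·y_labor = 38; 6·y_reactor time + 4·y_labor = 70.
→ y_reactor time = 8 and y_labor = 5.5.
Shadow price of reactor time = 8.

8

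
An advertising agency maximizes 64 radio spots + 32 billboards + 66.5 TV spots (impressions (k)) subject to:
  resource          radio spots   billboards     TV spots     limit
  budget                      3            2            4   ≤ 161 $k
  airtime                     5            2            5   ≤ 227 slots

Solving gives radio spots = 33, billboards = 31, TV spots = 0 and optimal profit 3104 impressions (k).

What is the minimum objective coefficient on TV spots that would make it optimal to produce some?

Check each constraint at x*: budget 161/161 (tight); airtime 227/227 (tight).
Dual feasibility on the basic columns requires 3·y_budget + 5·y_airtime = 64, 2·y_budget + 2·y_airtime = 32.
Solving: y_budget = 8, y_airtime = 8.
TV spots enters the basis when its profit ≥ yᵀa₃ = 8·4 + 8·5 = 72.

72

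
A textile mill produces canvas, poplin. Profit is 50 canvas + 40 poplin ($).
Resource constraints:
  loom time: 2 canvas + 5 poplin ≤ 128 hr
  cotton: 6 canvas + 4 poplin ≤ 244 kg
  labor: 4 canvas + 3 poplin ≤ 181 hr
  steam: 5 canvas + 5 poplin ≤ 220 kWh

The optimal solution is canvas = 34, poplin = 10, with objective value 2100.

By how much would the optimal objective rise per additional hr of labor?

At the optimum: loom time uses 118 of 128 (slack = 10); cotton uses 244 of 244 (binding); labor uses 166 of 181 (slack = 15); steam uses 220 of 220 (binding).
Since loom time, labor are not tight, their duals are 0.
Dual feasibility on the basic columns requires 6·y_cotton + 5·y_steam = 50, 4·y_cotton + 5·y_steam = 40.
Solving: y_cotton = 5, y_steam = 4.
Shadow price of labor = 0.

0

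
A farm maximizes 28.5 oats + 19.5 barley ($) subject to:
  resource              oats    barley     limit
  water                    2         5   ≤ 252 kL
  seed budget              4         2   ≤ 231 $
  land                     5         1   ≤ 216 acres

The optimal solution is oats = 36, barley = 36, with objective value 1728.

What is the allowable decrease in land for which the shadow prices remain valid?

Binding constraints: water, land. The basis is B = [[2,5],[5,1]] with det -23.
Per unit decrease in land, x* moves by d = (-0.2174, 0.087).
The basis stays optimal until oats reaches 0; allowable decrease = 165.6 acres.

165.6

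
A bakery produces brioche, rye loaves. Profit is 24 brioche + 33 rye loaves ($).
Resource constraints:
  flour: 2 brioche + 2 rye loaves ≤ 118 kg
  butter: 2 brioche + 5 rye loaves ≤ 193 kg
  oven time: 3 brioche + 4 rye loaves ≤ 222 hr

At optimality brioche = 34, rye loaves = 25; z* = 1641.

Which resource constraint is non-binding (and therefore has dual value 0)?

oven time

flour: 118/118 (binding)
butter: 193/193 (binding)
oven time: 202/222 (slack 20)
By complementary slackness, a constraint with positive slack has shadow price 0 → oven time.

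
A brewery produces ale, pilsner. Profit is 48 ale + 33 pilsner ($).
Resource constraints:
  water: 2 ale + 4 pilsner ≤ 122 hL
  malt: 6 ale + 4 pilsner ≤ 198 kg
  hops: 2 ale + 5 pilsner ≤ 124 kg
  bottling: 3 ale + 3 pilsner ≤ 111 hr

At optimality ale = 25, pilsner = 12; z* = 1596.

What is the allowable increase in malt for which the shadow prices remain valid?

24

Binding constraints: malt, bottling. The basis is B = [[6,4],[3,3]] with det 6.
Per unit increase in malt, x* moves by d = (0.5, -0.5).
The basis stays optimal until pilsner reaches 0; allowable increase = 24 kg.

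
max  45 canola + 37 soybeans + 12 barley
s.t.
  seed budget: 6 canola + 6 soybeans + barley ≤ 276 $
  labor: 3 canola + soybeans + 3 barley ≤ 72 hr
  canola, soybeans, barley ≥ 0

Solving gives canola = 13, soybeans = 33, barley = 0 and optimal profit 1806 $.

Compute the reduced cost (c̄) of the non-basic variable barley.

Check each constraint at x*: seed budget 276/276 (tight); labor 72/72 (tight).
The binding rows give the dual system: 6·y_seed budget + 3·y_labor = 45 and 6·y_seed budget + 1·y_labor = 37.
This yields shadow prices y_seed budget = 5.5, y_labor = 4.
Reduced cost of barley: c₃ − yᵀa₃ = 12 − (5.5·1 + 4·3) = 12 − 17.5 = -5.5.

-5.5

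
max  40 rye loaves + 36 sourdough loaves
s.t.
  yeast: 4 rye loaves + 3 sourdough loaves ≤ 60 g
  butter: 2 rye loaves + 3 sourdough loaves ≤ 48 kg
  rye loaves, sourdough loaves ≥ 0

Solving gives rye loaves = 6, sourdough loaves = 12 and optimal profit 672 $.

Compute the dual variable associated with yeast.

8

Check each constraint at x*: yeast 60/60 (tight); butter 48/48 (tight).
From A_Bᵀ y = c: 4·y_yeast + 2·y_butter = 40; 3·y_yeast + 3·y_butter = 36.
→ y_yeast = 8 and y_butter = 4.
Shadow price of yeast = 8.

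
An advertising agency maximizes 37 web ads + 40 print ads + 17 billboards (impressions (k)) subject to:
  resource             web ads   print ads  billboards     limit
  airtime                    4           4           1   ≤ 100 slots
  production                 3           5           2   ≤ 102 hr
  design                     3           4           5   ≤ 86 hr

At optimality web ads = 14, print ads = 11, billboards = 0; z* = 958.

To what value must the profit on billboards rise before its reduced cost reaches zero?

Check each constraint at x*: airtime 100/100 (tight); production 97/102 (slack 5); design 86/86 (tight).
Slack constraints have shadow price 0 (complementary slackness).
Dual feasibility on the basic columns requires 4·y_airtime + 3·y_design = 37, 4·y_airtime + 4·y_design = 40.
This yields shadow prices y_airtime = 7, y_design = 3.
billboards enters the basis when its profit ≥ yᵀa₃ = 7·1 + 3·5 = 22.

22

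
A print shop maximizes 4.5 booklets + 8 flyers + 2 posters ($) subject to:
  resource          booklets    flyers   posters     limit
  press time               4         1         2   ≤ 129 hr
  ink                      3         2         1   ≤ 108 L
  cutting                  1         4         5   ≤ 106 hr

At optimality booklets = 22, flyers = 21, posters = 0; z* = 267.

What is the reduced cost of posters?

-6.5

Check each constraint at x*: press time 109/129 (slack 20); ink 108/108 (tight); cutting 106/106 (tight).
Since press time is not tight, its dual is 0.
The binding rows give the dual system: 3·y_ink + 1·y_cutting = 4.5 and 2·y_ink + 4·y_cutting = 8.
This yields shadow prices y_ink = 1, y_cutting = 1.5.
Reduced cost of posters: c₃ − yᵀa₃ = 2 − (1·1 + 1.5·5) = 2 − 8.5 = -6.5.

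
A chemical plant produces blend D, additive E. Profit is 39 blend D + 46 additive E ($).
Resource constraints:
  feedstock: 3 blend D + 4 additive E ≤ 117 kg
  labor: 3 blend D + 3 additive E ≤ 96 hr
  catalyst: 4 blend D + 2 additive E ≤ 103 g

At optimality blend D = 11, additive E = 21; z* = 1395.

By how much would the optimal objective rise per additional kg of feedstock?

Binding: feedstock and labor. Non-binding: catalyst (17 unused).
Since catalyst is not tight, its dual is 0.
The binding rows give the dual system: 3·y_feedstock + 3·y_labor = 39 and 4·y_feedstock + 3·y_labor = 46.
Solving: y_feedstock = 7, y_labor = 6.
Shadow price of feedstock = 7.

7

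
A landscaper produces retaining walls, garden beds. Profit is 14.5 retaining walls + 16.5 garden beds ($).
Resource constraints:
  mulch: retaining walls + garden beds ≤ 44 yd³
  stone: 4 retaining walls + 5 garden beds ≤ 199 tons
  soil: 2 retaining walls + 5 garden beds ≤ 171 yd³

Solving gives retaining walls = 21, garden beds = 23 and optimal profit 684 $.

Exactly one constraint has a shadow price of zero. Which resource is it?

soil

mulch: 44/44 (binding)
stone: 199/199 (binding)
soil: 157/171 (slack 14)
By complementary slackness, a constraint with positive slack has shadow price 0 → soil.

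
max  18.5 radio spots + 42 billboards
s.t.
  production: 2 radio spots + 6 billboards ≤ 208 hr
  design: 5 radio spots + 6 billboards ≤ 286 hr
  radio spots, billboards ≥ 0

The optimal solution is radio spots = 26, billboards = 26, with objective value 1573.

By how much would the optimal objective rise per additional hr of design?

Check each constraint at x*: production 208/208 (tight); design 286/286 (tight).
Dual feasibility on the basic columns requires 2·y_production + 5·y_design = 18.5, 6·y_production + 6·y_design = 42.
Solving: y_production = 5.5, y_design = 1.5.
Shadow price of design = 1.5.

1.5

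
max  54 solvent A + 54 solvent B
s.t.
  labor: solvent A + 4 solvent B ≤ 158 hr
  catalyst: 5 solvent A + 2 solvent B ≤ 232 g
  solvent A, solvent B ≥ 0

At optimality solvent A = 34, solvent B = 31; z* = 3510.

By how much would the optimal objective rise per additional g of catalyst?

9

Both labor and catalyst are binding at x*.
Dual feasibility on the basic columns requires 1·y_labor + 5·y_catalyst = 54, 4·y_labor + 2·y_catalyst = 54.
Solving: y_labor = 9, y_catalyst = 9.
Shadow price of catalyst = 9.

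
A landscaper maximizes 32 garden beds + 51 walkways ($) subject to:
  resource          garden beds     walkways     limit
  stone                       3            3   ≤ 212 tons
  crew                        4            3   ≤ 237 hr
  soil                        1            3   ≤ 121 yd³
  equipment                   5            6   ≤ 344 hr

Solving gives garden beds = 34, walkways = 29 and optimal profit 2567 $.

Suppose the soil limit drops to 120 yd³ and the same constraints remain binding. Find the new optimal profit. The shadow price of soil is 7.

2560

Δb = -1, so new z* = 2567 + (7)·(-1) = 2567 − 7 = 2560.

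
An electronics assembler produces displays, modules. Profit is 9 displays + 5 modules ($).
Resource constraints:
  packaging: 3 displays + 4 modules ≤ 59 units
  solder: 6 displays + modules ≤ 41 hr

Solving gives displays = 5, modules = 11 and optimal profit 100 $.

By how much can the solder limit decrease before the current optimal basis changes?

26.25

Binding constraints: packaging, solder. The basis is B = [[3,4],[6,1]] with det -21.
Per unit decrease in solder, x* moves by d = (-0.1905, 0.1429).
The basis stays optimal until displays reaches 0; allowable decrease = 26.25 hr.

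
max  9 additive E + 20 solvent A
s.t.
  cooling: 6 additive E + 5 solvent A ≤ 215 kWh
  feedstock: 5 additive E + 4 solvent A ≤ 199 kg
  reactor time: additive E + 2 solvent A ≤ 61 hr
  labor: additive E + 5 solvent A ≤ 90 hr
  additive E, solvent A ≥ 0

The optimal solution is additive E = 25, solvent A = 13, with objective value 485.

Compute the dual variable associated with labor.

At the optimum: cooling uses 215 of 215 (binding); feedstock uses 177 of 199 (slack = 22); reactor time uses 51 of 61 (slack = 10); labor uses 90 of 90 (binding).
By complementary slackness, y = 0 for the non-binding constraints.
Dual feasibility on the basic columns requires 6·y_cooling + 1·y_labor = 9, 5·y_cooling + 5·y_labor = 20.
→ y_cooling = 1 and y_labor = 3.
Shadow price of labor = 3.

3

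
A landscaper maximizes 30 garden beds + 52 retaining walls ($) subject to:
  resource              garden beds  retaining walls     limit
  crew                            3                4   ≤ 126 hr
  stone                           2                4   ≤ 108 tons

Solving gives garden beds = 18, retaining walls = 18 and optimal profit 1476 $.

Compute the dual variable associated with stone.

9

Both crew and stone are binding at x*.
Dual feasibility on the basic columns requires 3·y_crew + 2·y_stone = 30, 4·y_crew + 4·y_stone = 52.
→ y_crew = 4 and y_stone = 9.
Shadow price of stone = 9.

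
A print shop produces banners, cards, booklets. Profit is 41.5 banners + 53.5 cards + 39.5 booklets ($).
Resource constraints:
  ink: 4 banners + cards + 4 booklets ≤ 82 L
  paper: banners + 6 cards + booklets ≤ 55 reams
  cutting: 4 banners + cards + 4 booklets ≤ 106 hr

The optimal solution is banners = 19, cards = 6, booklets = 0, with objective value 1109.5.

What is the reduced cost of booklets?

-2

Check each constraint at x*: ink 82/82 (tight); paper 55/55 (tight); cutting 82/106 (slack 24).
By complementary slackness, y = 0 for the non-binding constraint.
Dual feasibility on the basic columns requires 4·y_ink + 1·y_paper = 41.5, 1·y_ink + 6·y_paper = 53.5.
→ y_ink = 8.5 and y_paper = 7.5.
Reduced cost of booklets: c₃ − yᵀa₃ = 39.5 − (8.5·4 + 7.5·1) = 39.5 − 41.5 = -2.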